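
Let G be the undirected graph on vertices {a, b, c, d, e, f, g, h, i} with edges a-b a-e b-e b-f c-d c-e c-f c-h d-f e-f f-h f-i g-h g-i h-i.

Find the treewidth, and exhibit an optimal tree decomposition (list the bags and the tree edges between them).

Treewidth 2.
Bags: B1 = {c, e, f}  B2 = {c, d, f}  B3 = {b, e, f}  B4 = {a, b, e}  B5 = {c, f, h}  B6 = {f, h, i}  B7 = {g, h, i}
Tree: B1–B2, B1–B3, B3–B4, B1–B5, B5–B6, B6–B7

Every bag has size at most 3, so the width is 3 − 1 = 2 and tw(G) ≤ 2. On the other hand G contains the 3-clique {g, h, i}. A clique must lie in a single bag of any decomposition, so no decomposition can have width below 2. The upper and lower bounds meet at 2, so that is the treewidth.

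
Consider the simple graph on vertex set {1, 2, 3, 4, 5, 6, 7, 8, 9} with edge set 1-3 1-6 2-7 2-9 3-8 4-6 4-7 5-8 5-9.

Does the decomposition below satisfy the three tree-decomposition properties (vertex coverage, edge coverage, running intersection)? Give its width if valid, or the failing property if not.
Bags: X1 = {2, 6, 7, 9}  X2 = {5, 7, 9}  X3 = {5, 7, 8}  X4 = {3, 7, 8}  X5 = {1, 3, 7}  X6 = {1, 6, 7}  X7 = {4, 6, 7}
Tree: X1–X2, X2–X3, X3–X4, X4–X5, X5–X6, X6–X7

No — bags containing vertex 6 are not connected in the tree.

A tree decomposition must satisfy three properties: every vertex lies in some bag; for every edge, both endpoints lie together in some bag; and for every vertex, the bags containing it form a connected subtree. Here bags containing vertex 6 are not connected in the tree, so the decomposition is invalid.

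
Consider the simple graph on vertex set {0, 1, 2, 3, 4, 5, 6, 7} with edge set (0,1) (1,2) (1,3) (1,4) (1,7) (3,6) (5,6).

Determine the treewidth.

1

A width-1 tree decomposition is:
Bags: B1 = {0, 1}  B2 = {1, 3}  B3 = {1, 2}  B4 = {3, 6}  B5 = {5, 6}  B6 = {1, 4}  B7 = {1, 7}
Tree: B1–B2, B1–B3, B2–B4, B4–B5, B2–B6, B6–B7
Every bag has size at most 2, so the width is 2 − 1 = 1 and tw(G) ≤ 1. Since G has at least one edge (e.g. 1–0), it is not an edgeless graph, so tw(G) ≥ 1. The upper and lower bounds meet at 1, so that is the treewidth.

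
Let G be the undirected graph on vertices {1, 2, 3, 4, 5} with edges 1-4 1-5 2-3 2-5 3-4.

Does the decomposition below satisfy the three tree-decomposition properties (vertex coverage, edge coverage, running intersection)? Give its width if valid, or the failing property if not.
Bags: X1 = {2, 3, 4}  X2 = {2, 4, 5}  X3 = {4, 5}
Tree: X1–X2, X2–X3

A tree decomposition must satisfy three properties: every vertex lies in some bag; for every edge, both endpoints lie together in some bag; and for every vertex, the bags containing it form a connected subtree. Here vertex 1 appears in no bag, so the decomposition is invalid.

No — vertex 1 appears in no bag.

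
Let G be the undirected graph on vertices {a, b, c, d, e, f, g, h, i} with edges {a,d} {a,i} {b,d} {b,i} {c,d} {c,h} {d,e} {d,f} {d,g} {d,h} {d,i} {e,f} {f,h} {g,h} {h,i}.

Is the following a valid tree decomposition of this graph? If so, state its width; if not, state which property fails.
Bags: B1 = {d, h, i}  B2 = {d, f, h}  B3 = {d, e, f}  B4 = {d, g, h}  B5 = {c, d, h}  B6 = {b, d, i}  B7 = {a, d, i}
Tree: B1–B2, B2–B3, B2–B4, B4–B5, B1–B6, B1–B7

Checking the three conditions: (i) the bags cover all of {a, b, c, d, e, f, g, h, i}; (ii) for each edge, some bag contains both endpoints; (iii) the bags containing any fixed vertex form a subtree. All hold, so the decomposition is valid with width 3 − 1 = 2.

Yes; width 2.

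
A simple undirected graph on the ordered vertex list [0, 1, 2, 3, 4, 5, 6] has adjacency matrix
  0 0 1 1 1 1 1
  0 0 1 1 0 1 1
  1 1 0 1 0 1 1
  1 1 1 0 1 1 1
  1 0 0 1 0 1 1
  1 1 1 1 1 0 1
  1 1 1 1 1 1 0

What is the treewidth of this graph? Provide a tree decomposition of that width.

The largest bag has 5 vertices, giving width 4; this decomposition certifies tw(G) ≤ 4. On the other hand G contains the 5-clique {0, 2, 3, 5, 6}. A clique must lie in a single bag of any decomposition, so no decomposition can have width below 4. Combining the bounds, tw(G) = 4.

Treewidth 4.
One optimal decomposition is:
Bags: B1 = {1, 2, 3, 5, 6}  B2 = {0, 2, 3, 5, 6}  B3 = {0, 3, 4, 5, 6}
Tree: B1–B2, B2–B3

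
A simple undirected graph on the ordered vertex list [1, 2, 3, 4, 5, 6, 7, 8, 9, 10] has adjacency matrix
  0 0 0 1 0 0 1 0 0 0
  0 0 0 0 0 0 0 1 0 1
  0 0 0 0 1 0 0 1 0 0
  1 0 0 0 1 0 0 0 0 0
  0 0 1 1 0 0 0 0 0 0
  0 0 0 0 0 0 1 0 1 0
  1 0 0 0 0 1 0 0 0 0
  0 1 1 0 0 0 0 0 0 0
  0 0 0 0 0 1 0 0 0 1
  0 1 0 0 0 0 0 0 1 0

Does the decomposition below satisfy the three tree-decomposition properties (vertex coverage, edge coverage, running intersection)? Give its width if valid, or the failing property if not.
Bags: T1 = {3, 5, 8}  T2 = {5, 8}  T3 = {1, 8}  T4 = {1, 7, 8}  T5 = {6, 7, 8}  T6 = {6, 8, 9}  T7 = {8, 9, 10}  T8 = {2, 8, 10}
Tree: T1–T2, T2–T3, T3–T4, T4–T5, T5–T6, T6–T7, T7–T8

No — vertex 4 appears in no bag.

A tree decomposition must satisfy three properties: every vertex lies in some bag; for every edge, both endpoints lie together in some bag; and for every vertex, the bags containing it form a connected subtree. Here vertex 4 appears in no bag, so the decomposition is invalid.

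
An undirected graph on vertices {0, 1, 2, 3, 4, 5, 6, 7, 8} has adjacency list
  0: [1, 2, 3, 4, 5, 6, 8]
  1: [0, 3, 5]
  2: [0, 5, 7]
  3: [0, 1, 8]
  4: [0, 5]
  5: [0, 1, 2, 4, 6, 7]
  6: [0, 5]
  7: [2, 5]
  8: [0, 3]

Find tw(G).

2

A width-2 tree decomposition is:
Bags: B1 = {0, 5, 6}  B2 = {0, 2, 5}  B3 = {0, 1, 5}  B4 = {2, 5, 7}  B5 = {0, 1, 3}  B6 = {0, 3, 8}  B7 = {0, 4, 5}
Tree: B1–B2, B1–B3, B2–B4, B3–B5, B5–B6, B2–B7
Every bag has size at most 3, so the width is 3 − 1 = 2 and tw(G) ≤ 2. On the other hand G contains the 3-clique {0, 3, 8}. A clique must lie in a single bag of any decomposition, so no decomposition can have width below 2. The upper and lower bounds meet at 2, so that is the treewidth.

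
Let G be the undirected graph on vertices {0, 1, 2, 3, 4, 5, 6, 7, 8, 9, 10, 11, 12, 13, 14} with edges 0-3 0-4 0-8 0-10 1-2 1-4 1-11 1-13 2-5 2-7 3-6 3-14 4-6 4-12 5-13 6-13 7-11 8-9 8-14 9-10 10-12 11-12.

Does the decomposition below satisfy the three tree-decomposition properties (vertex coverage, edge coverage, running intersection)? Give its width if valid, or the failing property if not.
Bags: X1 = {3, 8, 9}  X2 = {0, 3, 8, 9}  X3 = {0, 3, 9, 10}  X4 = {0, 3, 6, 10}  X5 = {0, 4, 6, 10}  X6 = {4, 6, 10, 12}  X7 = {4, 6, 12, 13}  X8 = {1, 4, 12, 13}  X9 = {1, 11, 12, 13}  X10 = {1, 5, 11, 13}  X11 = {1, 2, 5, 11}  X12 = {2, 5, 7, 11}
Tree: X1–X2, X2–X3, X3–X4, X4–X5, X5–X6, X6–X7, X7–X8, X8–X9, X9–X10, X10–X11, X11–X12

A tree decomposition must satisfy three properties: every vertex lies in some bag; for every edge, both endpoints lie together in some bag; and for every vertex, the bags containing it form a connected subtree. Here vertex 14 appears in no bag, so the decomposition is invalid.

No — vertex 14 appears in no bag.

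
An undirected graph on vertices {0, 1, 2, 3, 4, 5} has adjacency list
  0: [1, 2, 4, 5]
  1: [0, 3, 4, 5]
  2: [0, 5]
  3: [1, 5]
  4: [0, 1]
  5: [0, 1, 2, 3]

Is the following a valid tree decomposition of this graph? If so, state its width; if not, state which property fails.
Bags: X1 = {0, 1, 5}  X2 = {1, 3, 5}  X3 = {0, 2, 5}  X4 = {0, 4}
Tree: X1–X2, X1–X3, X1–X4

No — edge (1,4) lies in no bag.

A tree decomposition must satisfy three properties: every vertex lies in some bag; for every edge, both endpoints lie together in some bag; and for every vertex, the bags containing it form a connected subtree. Here edge (1,4) lies in no bag, so the decomposition is invalid.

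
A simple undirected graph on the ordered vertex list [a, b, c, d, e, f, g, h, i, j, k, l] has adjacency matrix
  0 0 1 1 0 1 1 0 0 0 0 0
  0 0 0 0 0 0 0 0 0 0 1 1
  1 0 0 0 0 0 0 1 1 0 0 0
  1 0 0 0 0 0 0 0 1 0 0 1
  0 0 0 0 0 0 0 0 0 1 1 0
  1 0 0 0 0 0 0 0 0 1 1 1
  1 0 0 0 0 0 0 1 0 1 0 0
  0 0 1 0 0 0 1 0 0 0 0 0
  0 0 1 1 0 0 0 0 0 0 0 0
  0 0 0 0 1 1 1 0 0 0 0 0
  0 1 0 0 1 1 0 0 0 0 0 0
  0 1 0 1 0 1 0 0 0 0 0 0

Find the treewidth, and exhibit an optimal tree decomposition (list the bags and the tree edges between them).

The largest bag has 4 vertices, giving width 3; this decomposition certifies tw(G) ≤ 3. For the lower bound: the 4 vertex sets {c,h,i}, {d}, {a}, {f,g,j,l} are disjoint, each induces a connected subgraph, and every pair is joined by at least one edge of G. Contracting each set to a single vertex therefore yields K_{4} as a minor, and since treewidth is minor-monotone, tw(G) ≥ tw(K_{4}) = 3. The upper and lower bounds meet at 3, so that is the treewidth.

Treewidth 3.
Bags: B1 = {c, d, h, i}  B2 = {a, c, d, h}  B3 = {a, d, g, h}  B4 = {a, d, g, l}  B5 = {a, f, g, l}  B6 = {f, g, j, l}  B7 = {b, f, j, l}  B8 = {b, f, j, k}  B9 = {b, e, j, k}
Tree: B1–B2, B2–B3, B3–B4, B4–B5, B5–B6, B6–B7, B7–B8, B8–B9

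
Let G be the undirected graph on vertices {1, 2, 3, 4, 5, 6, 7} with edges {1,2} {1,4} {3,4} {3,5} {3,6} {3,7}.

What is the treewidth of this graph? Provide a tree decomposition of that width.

Every bag has size at most 2, so the width is 2 − 1 = 1 and tw(G) ≤ 1. Since G has at least one edge (e.g. 1–2), it is not an edgeless graph, so tw(G) ≥ 1. Hence tw(G) = 1 exactly.

Treewidth 1.
Bags: B1 = {1, 2}  B2 = {1, 4}  B3 = {3, 4}  B4 = {3, 5}  B5 = {3, 7}  B6 = {3, 6}
Tree: B1–B2, B2–B3, B3–B4, B4–B5, B3–B6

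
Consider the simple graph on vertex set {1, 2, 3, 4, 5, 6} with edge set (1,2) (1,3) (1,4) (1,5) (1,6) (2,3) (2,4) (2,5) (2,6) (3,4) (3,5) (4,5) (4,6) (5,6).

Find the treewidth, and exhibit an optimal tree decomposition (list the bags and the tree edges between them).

The largest bag has 5 vertices, giving width 4; this decomposition certifies tw(G) ≤ 4. For the lower bound, the 5 vertices {1, 2, 3, 4, 5} are pairwise adjacent, and any tree decomposition puts a clique entirely inside one bag — forcing width ≥ 4. The upper and lower bounds meet at 4, so that is the treewidth.

Treewidth 4.
Bags: B1 = {1, 2, 3, 4, 5}  B2 = {1, 2, 4, 5, 6}
Tree: B1–B2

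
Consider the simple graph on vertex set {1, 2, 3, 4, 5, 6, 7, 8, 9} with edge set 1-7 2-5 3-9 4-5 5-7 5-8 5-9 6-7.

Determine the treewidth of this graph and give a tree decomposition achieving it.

Every bag has size at most 2, so the width is 2 − 1 = 1 and tw(G) ≤ 1. G has an edge, so its treewidth is at least 1. Therefore the treewidth is 1.

Treewidth 1.
Bags: B1 = {2, 5}  B2 = {5, 9}  B3 = {3, 9}  B4 = {5, 7}  B5 = {4, 5}  B6 = {6, 7}  B7 = {1, 7}  B8 = {5, 8}
Tree: B1–B2, B2–B3, B1–B4, B1–B5, B4–B6, B6–B7, B5–B8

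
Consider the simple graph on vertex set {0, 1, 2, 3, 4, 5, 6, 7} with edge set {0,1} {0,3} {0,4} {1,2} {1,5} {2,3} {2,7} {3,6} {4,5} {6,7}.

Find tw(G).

2

A width-2 tree decomposition is:
Bags: B1 = {3, 6, 7}  B2 = {2, 3, 7}  B3 = {0, 2, 3}  B4 = {0, 1, 2}  B5 = {0, 1, 4}  B6 = {1, 4, 5}
Tree: B1–B2, B2–B3, B3–B4, B4–B5, B5–B6
Every bag has size at most 3, so the width is 3 − 1 = 2 and tw(G) ≤ 2. The edges 6–7–2–3–6 form a cycle, so G is not a tree and its treewidth is at least 2. Hence tw(G) = 2 exactly.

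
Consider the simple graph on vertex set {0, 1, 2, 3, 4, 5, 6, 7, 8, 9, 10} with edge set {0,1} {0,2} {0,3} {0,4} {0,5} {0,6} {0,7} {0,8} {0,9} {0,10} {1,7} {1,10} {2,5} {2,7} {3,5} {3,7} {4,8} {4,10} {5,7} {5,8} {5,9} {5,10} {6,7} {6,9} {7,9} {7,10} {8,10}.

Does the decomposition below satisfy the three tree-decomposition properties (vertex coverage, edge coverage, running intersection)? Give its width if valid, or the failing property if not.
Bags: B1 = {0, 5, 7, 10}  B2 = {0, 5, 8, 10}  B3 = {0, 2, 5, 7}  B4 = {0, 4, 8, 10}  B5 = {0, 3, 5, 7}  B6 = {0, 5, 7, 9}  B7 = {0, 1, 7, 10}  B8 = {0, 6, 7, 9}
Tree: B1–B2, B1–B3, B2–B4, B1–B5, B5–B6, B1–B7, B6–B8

Yes; width 3.

Vertex coverage: the bags together contain {0, 1, 2, 3, 4, 5, 6, 7, 8, 9, 10}, the full vertex set. Edge coverage: each edge of G has both endpoints in at least one bag. Running intersection: for every vertex, the bags containing it form a connected subtree. All three properties hold, so this is a valid tree decomposition of width max|bag| − 1 = 3, and hence tw(G) ≤ 3.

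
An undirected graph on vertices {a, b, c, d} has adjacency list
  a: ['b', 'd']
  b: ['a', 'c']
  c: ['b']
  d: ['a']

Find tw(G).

1

A width-1 tree decomposition is:
Bags: B1 = {b, c}  B2 = {a, b}  B3 = {a, d}
Tree: B1–B2, B2–B3
Each bag holds 2 vertices, so the decomposition has width 1, which upper-bounds the treewidth. Any graph with an edge has treewidth ≥ 1, and G has the edge c–b. Hence tw(G) = 1 exactly.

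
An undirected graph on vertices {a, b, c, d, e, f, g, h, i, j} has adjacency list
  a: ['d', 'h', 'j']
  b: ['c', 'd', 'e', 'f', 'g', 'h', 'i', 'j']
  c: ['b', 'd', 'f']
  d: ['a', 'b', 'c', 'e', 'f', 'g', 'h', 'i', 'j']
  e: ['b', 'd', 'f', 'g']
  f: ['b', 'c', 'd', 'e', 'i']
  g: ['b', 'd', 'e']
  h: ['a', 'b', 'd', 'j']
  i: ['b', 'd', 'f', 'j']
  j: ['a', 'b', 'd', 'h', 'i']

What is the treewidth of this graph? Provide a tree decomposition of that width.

Treewidth 3.
One such decomposition:
Bags: B1 = {b, d, f, i}  B2 = {b, c, d, f}  B3 = {b, d, i, j}  B4 = {b, d, h, j}  B5 = {b, d, e, f}  B6 = {b, d, e, g}  B7 = {a, d, h, j}
Tree: B1–B2, B1–B3, B3–B4, B1–B5, B5–B6, B4–B7

The largest bag has 4 vertices, giving width 3; this decomposition certifies tw(G) ≤ 3. Conversely, {a, d, h, j} is a clique of size 4, and the vertices of any clique must share a bag in every tree decomposition; so some bag has ≥ 4 vertices and tw(G) ≥ 3. The upper and lower bounds meet at 3, so that is the treewidth.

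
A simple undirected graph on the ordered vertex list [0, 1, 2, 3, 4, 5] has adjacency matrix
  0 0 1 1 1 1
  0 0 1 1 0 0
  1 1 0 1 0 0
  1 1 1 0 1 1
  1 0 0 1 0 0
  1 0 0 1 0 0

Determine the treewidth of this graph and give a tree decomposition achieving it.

Each bag holds 3 vertices, so the decomposition has width 2, which upper-bounds the treewidth. Conversely, {0, 2, 3} is a clique of size 3, and the vertices of any clique must share a bag in every tree decomposition; so some bag has ≥ 3 vertices and tw(G) ≥ 2. Hence tw(G) = 2 exactly.

Treewidth 2.
Bags: B1 = {0, 2, 3}  B2 = {1, 2, 3}  B3 = {0, 3, 4}  B4 = {0, 3, 5}
Tree: B1–B2, B1–B3, B3–B4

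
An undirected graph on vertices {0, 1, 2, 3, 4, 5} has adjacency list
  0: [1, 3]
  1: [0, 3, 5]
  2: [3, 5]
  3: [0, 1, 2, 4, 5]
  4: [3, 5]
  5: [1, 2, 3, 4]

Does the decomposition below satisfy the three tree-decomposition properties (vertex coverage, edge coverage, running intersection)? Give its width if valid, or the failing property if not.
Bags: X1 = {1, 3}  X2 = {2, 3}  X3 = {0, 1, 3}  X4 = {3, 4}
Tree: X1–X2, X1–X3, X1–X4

A tree decomposition must satisfy three properties: every vertex lies in some bag; for every edge, both endpoints lie together in some bag; and for every vertex, the bags containing it form a connected subtree. Here vertex 5 appears in no bag, so the decomposition is invalid.

No — vertex 5 appears in no bag.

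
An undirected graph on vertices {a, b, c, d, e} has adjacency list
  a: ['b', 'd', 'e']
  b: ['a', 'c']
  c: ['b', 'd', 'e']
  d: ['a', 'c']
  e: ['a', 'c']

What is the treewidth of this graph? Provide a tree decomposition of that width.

Every bag has size at most 3, so the width is 3 − 1 = 2 and tw(G) ≤ 2. For the lower bound, G contains the cycle d–c–e–a–d, so G is not a forest; only forests have treewidth ≤ 1, hence tw(G) ≥ 2. The upper and lower bounds meet at 2, so that is the treewidth.

Treewidth 2.
Bags: B1 = {a, c, d}  B2 = {a, c, e}  B3 = {a, b, c}
Tree: B1–B2, B2–B3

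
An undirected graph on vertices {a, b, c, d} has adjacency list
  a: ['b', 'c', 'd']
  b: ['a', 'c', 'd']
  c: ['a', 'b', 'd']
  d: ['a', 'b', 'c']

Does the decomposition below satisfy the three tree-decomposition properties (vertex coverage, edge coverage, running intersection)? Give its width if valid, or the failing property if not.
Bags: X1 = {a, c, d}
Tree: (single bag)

A tree decomposition must satisfy three properties: every vertex lies in some bag; for every edge, both endpoints lie together in some bag; and for every vertex, the bags containing it form a connected subtree. Here vertex b appears in no bag, so the decomposition is invalid.

No — vertex b appears in no bag.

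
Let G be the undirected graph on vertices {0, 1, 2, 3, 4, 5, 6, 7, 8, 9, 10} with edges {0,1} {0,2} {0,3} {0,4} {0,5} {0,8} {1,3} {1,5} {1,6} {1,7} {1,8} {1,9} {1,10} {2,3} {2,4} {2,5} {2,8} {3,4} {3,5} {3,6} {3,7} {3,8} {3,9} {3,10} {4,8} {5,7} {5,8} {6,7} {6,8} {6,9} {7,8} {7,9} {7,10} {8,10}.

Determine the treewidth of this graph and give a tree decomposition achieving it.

Treewidth 4.
One such decomposition:
Bags: B1 = {0, 1, 3, 5, 8}  B2 = {0, 2, 3, 5, 8}  B3 = {1, 3, 5, 7, 8}  B4 = {1, 3, 6, 7, 8}  B5 = {0, 2, 3, 4, 8}  B6 = {1, 3, 6, 7, 9}  B7 = {1, 3, 7, 8, 10}
Tree: B1–B2, B1–B3, B3–B4, B2–B5, B4–B6, B3–B7

Every bag has size at most 5, so the width is 5 − 1 = 4 and tw(G) ≤ 4. On the other hand G contains the 5-clique {0, 1, 3, 5, 8}. A clique must lie in a single bag of any decomposition, so no decomposition can have width below 4. Hence tw(G) = 4 exactly.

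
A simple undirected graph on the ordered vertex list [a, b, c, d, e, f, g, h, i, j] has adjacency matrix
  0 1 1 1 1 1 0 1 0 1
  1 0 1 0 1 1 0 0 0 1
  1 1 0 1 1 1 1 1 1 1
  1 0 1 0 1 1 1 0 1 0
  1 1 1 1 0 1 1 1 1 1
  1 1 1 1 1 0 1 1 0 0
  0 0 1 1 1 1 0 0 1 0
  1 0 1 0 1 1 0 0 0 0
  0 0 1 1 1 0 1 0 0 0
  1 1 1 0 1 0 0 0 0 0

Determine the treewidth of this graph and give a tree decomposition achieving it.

Treewidth 4.
One such decomposition:
Bags: B1 = {a, c, d, e, f}  B2 = {c, d, e, f, g}  B3 = {a, c, e, f, h}  B4 = {a, b, c, e, f}  B5 = {a, b, c, e, j}  B6 = {c, d, e, g, i}
Tree: B1–B2, B1–B3, B1–B4, B4–B5, B2–B6

Each bag holds 5 vertices, so the decomposition has width 4, which upper-bounds the treewidth. On the other hand G contains the 5-clique {a, b, c, e, j}. A clique must lie in a single bag of any decomposition, so no decomposition can have width below 4. The upper and lower bounds meet at 4, so that is the treewidth.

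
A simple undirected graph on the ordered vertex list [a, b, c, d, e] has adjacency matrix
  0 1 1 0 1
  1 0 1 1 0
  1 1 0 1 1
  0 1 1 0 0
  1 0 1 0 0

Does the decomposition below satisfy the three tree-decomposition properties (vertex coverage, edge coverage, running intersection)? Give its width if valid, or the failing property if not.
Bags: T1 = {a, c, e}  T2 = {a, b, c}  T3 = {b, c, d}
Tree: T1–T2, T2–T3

Every vertex of G appears in some bag (union = {a, b, c, d, e}); every edge is covered by a bag; and for each vertex v the set of bags containing v is connected in the bag tree. The decomposition is therefore valid. The largest bag has 3 vertices, so the width is 2.

Yes; width 2.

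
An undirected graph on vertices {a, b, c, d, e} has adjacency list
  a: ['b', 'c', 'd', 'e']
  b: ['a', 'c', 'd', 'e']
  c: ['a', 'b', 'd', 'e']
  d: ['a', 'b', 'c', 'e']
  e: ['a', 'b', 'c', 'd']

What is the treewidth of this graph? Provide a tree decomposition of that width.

A single bag containing all 5 vertices is trivially a valid decomposition of width 4. For the lower bound, the 5 vertices {a, b, c, d, e} are pairwise adjacent, and any tree decomposition puts a clique entirely inside one bag — forcing width ≥ 4. Combining the bounds, tw(G) = 4.

Treewidth 4.
One optimal decomposition is:
Bags: B1 = {a, b, c, d, e}
Tree: (single bag)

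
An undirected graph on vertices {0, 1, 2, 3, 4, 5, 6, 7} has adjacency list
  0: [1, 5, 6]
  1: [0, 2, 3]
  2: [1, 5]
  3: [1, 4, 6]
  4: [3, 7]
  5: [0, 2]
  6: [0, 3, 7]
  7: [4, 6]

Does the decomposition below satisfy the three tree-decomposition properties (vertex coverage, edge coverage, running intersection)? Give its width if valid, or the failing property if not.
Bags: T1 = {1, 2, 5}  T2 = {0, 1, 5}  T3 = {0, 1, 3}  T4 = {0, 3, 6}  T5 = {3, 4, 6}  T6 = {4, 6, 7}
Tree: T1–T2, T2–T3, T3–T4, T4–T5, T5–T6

Checking the three conditions: (i) the bags cover all of {0, 1, 2, 3, 4, 5, 6, 7}; (ii) for each edge, some bag contains both endpoints; (iii) the bags containing any fixed vertex form a subtree. All hold, so the decomposition is valid with width 3 − 1 = 2.

Yes; width 2.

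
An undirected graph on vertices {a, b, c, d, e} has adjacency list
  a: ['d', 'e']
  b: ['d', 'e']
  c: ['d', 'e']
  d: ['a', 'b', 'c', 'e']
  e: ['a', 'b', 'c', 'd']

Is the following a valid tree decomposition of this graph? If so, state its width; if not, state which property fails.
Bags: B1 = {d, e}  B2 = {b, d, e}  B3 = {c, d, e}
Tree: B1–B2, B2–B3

A tree decomposition must satisfy three properties: every vertex lies in some bag; for every edge, both endpoints lie together in some bag; and for every vertex, the bags containing it form a connected subtree. Here vertex a appears in no bag, so the decomposition is invalid.

No — vertex a appears in no bag.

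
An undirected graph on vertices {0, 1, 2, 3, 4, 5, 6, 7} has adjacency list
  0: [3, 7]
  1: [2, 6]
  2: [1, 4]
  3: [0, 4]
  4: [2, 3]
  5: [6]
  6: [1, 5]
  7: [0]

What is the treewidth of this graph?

A width-1 tree decomposition is:
Bags: B1 = {5, 6}  B2 = {1, 6}  B3 = {1, 2}  B4 = {2, 4}  B5 = {3, 4}  B6 = {0, 3}  B7 = {0, 7}
Tree: B1–B2, B2–B3, B3–B4, B4–B5, B5–B6, B6–B7
Each bag holds 2 vertices, so the decomposition has width 1, which upper-bounds the treewidth. Any graph with an edge has treewidth ≥ 1, and G has the edge 5–6. Therefore the treewidth is 1.

1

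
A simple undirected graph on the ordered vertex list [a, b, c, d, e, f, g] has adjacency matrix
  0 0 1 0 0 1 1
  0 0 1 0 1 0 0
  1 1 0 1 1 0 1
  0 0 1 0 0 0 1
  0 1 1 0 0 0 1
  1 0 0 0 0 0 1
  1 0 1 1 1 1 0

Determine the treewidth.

2

A width-2 tree decomposition is:
Bags: B1 = {c, d, g}  B2 = {c, e, g}  B3 = {a, c, g}  B4 = {b, c, e}  B5 = {a, f, g}
Tree: B1–B2, B2–B3, B2–B4, B3–B5
The largest bag has 3 vertices, giving width 2; this decomposition certifies tw(G) ≤ 2. On the other hand G contains the 3-clique {c, d, g}. A clique must lie in a single bag of any decomposition, so no decomposition can have width below 2. Therefore the treewidth is 2.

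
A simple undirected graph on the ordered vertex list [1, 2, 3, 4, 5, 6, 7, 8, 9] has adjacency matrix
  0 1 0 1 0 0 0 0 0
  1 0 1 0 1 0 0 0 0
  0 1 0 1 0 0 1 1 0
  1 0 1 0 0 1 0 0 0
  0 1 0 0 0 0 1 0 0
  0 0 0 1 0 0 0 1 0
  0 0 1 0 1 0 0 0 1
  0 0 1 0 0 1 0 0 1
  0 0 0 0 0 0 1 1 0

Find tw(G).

A width-3 tree decomposition is:
Bags: B1 = {1, 4, 6, 8}  B2 = {1, 3, 4, 8}  B3 = {1, 2, 3, 8}  B4 = {2, 3, 8, 9}  B5 = {2, 3, 7, 9}  B6 = {2, 5, 7, 9}
Tree: B1–B2, B2–B3, B3–B4, B4–B5, B5–B6
The largest bag has 4 vertices, giving width 3; this decomposition certifies tw(G) ≤ 3. For the lower bound: the 4 vertex sets {1,4,6}, {8}, {3}, {2,5,7,9} are disjoint, each induces a connected subgraph, and every pair is joined by at least one edge of G. Contracting each set to a single vertex therefore yields K_{4} as a minor, and since treewidth is minor-monotone, tw(G) ≥ tw(K_{4}) = 3. Therefore the treewidth is 3.

3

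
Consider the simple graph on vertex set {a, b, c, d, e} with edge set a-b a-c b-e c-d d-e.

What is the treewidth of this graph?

A width-2 tree decomposition is:
Bags: B1 = {a, b, e}  B2 = {a, c, e}  B3 = {c, d, e}
Tree: B1–B2, B2–B3
Every bag has size at most 3, so the width is 3 − 1 = 2 and tw(G) ≤ 2. The edges e–b–a–c–d–e form a cycle, so G is not a tree and its treewidth is at least 2. The upper and lower bounds meet at 2, so that is the treewidth.

2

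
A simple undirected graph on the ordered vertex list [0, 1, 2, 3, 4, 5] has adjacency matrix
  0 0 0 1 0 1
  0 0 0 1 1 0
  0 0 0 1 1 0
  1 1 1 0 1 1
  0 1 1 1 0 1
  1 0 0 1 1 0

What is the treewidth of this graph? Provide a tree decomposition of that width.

Treewidth 2.
One optimal decomposition is:
Bags: B1 = {3, 4, 5}  B2 = {1, 3, 4}  B3 = {0, 3, 5}  B4 = {2, 3, 4}
Tree: B1–B2, B1–B3, B2–B4

Every bag has size at most 3, so the width is 3 − 1 = 2 and tw(G) ≤ 2. Conversely, {0, 3, 5} is a clique of size 3, and the vertices of any clique must share a bag in every tree decomposition; so some bag has ≥ 3 vertices and tw(G) ≥ 2. Therefore the treewidth is 2.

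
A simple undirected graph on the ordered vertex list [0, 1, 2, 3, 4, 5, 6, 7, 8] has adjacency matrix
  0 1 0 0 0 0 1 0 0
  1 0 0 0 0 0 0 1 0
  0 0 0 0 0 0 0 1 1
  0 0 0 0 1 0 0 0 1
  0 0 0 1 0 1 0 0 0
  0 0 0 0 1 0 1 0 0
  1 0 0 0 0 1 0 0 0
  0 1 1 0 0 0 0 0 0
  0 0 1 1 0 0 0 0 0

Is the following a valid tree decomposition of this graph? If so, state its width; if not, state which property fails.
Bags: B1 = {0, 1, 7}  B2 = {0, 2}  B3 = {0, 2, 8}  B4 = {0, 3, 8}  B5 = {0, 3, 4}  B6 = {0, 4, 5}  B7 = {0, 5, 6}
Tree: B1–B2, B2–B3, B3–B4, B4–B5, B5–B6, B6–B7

A tree decomposition must satisfy three properties: every vertex lies in some bag; for every edge, both endpoints lie together in some bag; and for every vertex, the bags containing it form a connected subtree. Here edge (7,2) lies in no bag, so the decomposition is invalid.

No — edge (7,2) lies in no bag.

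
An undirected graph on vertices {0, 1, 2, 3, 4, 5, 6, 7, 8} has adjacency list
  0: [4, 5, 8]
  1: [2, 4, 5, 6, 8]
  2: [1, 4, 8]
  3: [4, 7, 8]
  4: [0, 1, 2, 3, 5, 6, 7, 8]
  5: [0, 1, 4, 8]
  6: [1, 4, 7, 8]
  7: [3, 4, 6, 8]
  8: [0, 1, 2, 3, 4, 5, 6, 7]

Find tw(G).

A width-3 tree decomposition is:
Bags: B1 = {1, 4, 6, 8}  B2 = {1, 4, 5, 8}  B3 = {0, 4, 5, 8}  B4 = {4, 6, 7, 8}  B5 = {3, 4, 7, 8}  B6 = {1, 2, 4, 8}
Tree: B1–B2, B2–B3, B1–B4, B4–B5, B2–B6
Every bag has size at most 4, so the width is 4 − 1 = 3 and tw(G) ≤ 3. For the lower bound, the 4 vertices {0, 4, 5, 8} are pairwise adjacent, and any tree decomposition puts a clique entirely inside one bag — forcing width ≥ 3. The upper and lower bounds meet at 3, so that is the treewidth.

3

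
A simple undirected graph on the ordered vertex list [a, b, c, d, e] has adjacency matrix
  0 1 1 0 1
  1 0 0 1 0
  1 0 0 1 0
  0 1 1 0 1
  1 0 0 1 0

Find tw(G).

A width-2 tree decomposition is:
Bags: B1 = {a, b, d}  B2 = {a, c, d}  B3 = {a, d, e}
Tree: B1–B2, B2–B3
Every bag has size at most 3, so the width is 3 − 1 = 2 and tw(G) ≤ 2. The edges b–a–c–d–b form a cycle, so G is not a tree and its treewidth is at least 2. Therefore the treewidth is 2.

2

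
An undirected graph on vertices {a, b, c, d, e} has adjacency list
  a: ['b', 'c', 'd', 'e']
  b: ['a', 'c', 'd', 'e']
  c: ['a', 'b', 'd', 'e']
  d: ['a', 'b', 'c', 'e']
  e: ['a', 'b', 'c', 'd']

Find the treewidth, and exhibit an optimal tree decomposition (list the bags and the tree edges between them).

Treewidth 4.
One optimal decomposition is:
Bags: B1 = {a, b, c, d, e}
Tree: (single bag)

A single bag containing all 5 vertices is trivially a valid decomposition of width 4. Conversely, {a, b, c, d, e} is a clique of size 5, and the vertices of any clique must share a bag in every tree decomposition; so some bag has ≥ 5 vertices and tw(G) ≥ 4. The upper and lower bounds meet at 4, so that is the treewidth.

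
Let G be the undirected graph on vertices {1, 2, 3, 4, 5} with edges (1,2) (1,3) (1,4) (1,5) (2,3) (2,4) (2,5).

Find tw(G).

2

A width-2 tree decomposition is:
Bags: B1 = {1, 2, 5}  B2 = {1, 2, 4}  B3 = {1, 2, 3}
Tree: B1–B2, B2–B3
The largest bag has 3 vertices, giving width 2; this decomposition certifies tw(G) ≤ 2. For the lower bound, the 3 vertices {1, 2, 3} are pairwise adjacent, and any tree decomposition puts a clique entirely inside one bag — forcing width ≥ 2. Hence tw(G) = 2 exactly.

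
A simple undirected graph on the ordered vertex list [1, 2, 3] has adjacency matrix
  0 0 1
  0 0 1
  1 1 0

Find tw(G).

A width-1 tree decomposition is:
Bags: B1 = {1, 3}  B2 = {2, 3}
Tree: B1–B2
Each bag holds 2 vertices, so the decomposition has width 1, which upper-bounds the treewidth. G has an edge, so its treewidth is at least 1. Combining the bounds, tw(G) = 1.

1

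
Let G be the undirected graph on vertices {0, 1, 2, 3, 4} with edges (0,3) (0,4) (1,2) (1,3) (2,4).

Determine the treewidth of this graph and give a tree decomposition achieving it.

Treewidth 2.
Bags: B1 = {0, 2, 4}  B2 = {0, 1, 2}  B3 = {0, 1, 3}
Tree: B1–B2, B2–B3

Every bag has size at most 3, so the width is 3 − 1 = 2 and tw(G) ≤ 2. The edges 0–4–2–1–3–0 form a cycle, so G is not a tree and its treewidth is at least 2. Hence tw(G) = 2 exactly.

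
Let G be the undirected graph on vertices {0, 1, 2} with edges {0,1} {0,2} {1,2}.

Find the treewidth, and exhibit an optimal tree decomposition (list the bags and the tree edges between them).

A single bag containing all 3 vertices is trivially a valid decomposition of width 2. On the other hand G contains the 3-clique {0, 1, 2}. A clique must lie in a single bag of any decomposition, so no decomposition can have width below 2. Hence tw(G) = 2 exactly.

Treewidth 2.
Bags: B1 = {0, 1, 2}
Tree: (single bag)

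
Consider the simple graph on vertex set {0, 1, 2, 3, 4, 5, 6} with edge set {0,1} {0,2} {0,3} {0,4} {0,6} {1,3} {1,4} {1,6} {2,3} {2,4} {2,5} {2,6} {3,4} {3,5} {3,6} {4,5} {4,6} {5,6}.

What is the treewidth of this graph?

A width-4 tree decomposition is:
Bags: B1 = {0, 2, 3, 4, 6}  B2 = {0, 1, 3, 4, 6}  B3 = {2, 3, 4, 5, 6}
Tree: B1–B2, B1–B3
Each bag holds 5 vertices, so the decomposition has width 4, which upper-bounds the treewidth. Conversely, {0, 1, 3, 4, 6} is a clique of size 5, and the vertices of any clique must share a bag in every tree decomposition; so some bag has ≥ 5 vertices and tw(G) ≥ 4. Combining the bounds, tw(G) = 4.

4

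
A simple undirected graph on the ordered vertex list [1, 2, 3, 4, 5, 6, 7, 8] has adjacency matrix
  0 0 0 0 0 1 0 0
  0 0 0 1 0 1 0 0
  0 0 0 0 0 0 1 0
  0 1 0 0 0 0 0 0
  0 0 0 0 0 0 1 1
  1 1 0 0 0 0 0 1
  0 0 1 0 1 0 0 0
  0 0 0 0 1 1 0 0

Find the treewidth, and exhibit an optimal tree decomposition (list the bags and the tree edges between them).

Treewidth 1.
One optimal decomposition is:
Bags: B1 = {5, 8}  B2 = {6, 8}  B3 = {5, 7}  B4 = {2, 6}  B5 = {3, 7}  B6 = {1, 6}  B7 = {2, 4}
Tree: B1–B2, B1–B3, B2–B4, B3–B5, B4–B6, B4–B7

Each bag holds 2 vertices, so the decomposition has width 1, which upper-bounds the treewidth. G has an edge, so its treewidth is at least 1. Hence tw(G) = 1 exactly.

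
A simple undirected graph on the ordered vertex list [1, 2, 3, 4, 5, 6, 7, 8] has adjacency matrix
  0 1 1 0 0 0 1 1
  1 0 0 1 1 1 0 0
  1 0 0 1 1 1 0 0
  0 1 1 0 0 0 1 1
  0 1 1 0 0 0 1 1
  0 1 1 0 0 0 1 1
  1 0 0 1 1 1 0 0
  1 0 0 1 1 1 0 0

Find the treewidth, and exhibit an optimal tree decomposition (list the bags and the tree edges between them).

Every bag has size at most 5, so the width is 5 − 1 = 4 and tw(G) ≤ 4. For the lower bound: the 5 vertex sets {1,7}, {4,8}, {3,6}, {5}, {2} are disjoint, each induces a connected subgraph, and every pair is joined by at least one edge of G. Contracting each set to a single vertex therefore yields K_{5} as a minor, and since treewidth is minor-monotone, tw(G) ≥ tw(K_{5}) = 4. Combining the bounds, tw(G) = 4.

Treewidth 4.
One such decomposition:
Bags: B1 = {1, 4, 5, 6, 7}  B2 = {1, 4, 5, 6, 8}  B3 = {1, 3, 4, 5, 6}  B4 = {1, 2, 4, 5, 6}
Tree: B1–B2, B2–B3, B3–B4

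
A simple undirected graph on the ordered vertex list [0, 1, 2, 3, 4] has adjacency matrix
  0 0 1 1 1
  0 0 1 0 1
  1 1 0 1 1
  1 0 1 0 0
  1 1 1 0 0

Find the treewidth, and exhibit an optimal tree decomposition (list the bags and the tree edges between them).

Treewidth 2.
Bags: B1 = {0, 2, 4}  B2 = {0, 2, 3}  B3 = {1, 2, 4}
Tree: B1–B2, B1–B3

The largest bag has 3 vertices, giving width 2; this decomposition certifies tw(G) ≤ 2. On the other hand G contains the 3-clique {0, 2, 3}. A clique must lie in a single bag of any decomposition, so no decomposition can have width below 2. Hence tw(G) = 2 exactly.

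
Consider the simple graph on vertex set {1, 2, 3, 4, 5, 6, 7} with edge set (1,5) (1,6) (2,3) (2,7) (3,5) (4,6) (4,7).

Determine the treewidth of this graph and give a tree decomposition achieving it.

Every bag has size at most 3, so the width is 3 − 1 = 2 and tw(G) ≤ 2. For the lower bound, G contains the cycle 3–5–1–6–4–7–2–3, so G is not a forest; only forests have treewidth ≤ 1, hence tw(G) ≥ 2. Hence tw(G) = 2 exactly.

Treewidth 2.
Bags: B1 = {1, 3, 5}  B2 = {1, 3, 6}  B3 = {3, 4, 6}  B4 = {3, 4, 7}  B5 = {2, 3, 7}
Tree: B1–B2, B2–B3, B3–B4, B4–B5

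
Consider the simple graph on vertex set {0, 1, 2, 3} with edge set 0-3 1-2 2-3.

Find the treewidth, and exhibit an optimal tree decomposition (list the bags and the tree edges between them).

Each bag holds 2 vertices, so the decomposition has width 1, which upper-bounds the treewidth. Any graph with an edge has treewidth ≥ 1, and G has the edge 0–3. Combining the bounds, tw(G) = 1.

Treewidth 1.
One optimal decomposition is:
Bags: B1 = {0, 3}  B2 = {2, 3}  B3 = {1, 2}
Tree: B1–B2, B2–B3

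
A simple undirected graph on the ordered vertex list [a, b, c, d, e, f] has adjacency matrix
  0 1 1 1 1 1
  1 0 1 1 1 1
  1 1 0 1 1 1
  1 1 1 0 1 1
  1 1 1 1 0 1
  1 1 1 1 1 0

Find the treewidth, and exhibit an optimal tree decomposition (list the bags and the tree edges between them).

Treewidth 5.
Bags: B1 = {a, b, c, d, e, f}
Tree: (single bag)

A single bag containing all 6 vertices is trivially a valid decomposition of width 5. On the other hand G contains the 6-clique {a, b, c, d, e, f}. A clique must lie in a single bag of any decomposition, so no decomposition can have width below 5. Hence tw(G) = 5 exactly.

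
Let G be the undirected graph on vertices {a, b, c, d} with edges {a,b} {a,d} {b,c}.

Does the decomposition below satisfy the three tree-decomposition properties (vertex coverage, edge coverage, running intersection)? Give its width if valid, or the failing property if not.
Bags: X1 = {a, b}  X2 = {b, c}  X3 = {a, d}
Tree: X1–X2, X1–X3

Vertex coverage: the bags together contain {a, b, c, d}, the full vertex set. Edge coverage: each edge of G has both endpoints in at least one bag. Running intersection: for every vertex, the bags containing it form a connected subtree. All three properties hold, so this is a valid tree decomposition of width max|bag| − 1 = 1, and hence tw(G) ≤ 1.

Yes; width 1.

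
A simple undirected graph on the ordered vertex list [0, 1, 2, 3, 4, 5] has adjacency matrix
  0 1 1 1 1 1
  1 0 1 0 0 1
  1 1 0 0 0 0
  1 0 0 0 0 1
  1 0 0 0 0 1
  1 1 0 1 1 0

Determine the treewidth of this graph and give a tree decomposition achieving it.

Treewidth 2.
Bags: B1 = {0, 3, 5}  B2 = {0, 1, 5}  B3 = {0, 4, 5}  B4 = {0, 1, 2}
Tree: B1–B2, B2–B3, B2–B4

Every bag has size at most 3, so the width is 3 − 1 = 2 and tw(G) ≤ 2. For the lower bound, the 3 vertices {0, 1, 2} are pairwise adjacent, and any tree decomposition puts a clique entirely inside one bag — forcing width ≥ 2. Therefore the treewidth is 2.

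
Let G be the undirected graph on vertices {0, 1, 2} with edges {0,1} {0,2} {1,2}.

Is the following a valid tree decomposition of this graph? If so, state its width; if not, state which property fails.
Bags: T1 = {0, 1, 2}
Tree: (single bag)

Vertex coverage: the bags together contain {0, 1, 2}, the full vertex set. Edge coverage: each edge of G has both endpoints in at least one bag. Running intersection: for every vertex, the bags containing it form a connected subtree. All three properties hold, so this is a valid tree decomposition of width max|bag| − 1 = 2, and hence tw(G) ≤ 2.

Yes; width 2.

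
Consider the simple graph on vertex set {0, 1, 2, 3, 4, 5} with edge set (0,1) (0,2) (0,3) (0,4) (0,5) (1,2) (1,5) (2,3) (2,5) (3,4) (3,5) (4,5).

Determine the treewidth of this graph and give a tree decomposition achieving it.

Every bag has size at most 4, so the width is 4 − 1 = 3 and tw(G) ≤ 3. For the lower bound, the 4 vertices {0, 1, 2, 5} are pairwise adjacent, and any tree decomposition puts a clique entirely inside one bag — forcing width ≥ 3. Hence tw(G) = 3 exactly.

Treewidth 3.
One such decomposition:
Bags: B1 = {0, 1, 2, 5}  B2 = {0, 2, 3, 5}  B3 = {0, 3, 4, 5}
Tree: B1–B2, B2–B3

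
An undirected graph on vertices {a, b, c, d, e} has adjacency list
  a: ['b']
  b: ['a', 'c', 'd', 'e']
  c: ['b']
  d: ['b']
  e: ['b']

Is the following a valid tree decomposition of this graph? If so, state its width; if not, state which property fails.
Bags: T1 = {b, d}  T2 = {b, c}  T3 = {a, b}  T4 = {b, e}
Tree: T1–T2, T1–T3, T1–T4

Yes; width 1.

Vertex coverage: the bags together contain {a, b, c, d, e}, the full vertex set. Edge coverage: each edge of G has both endpoints in at least one bag. Running intersection: for every vertex, the bags containing it form a connected subtree. All three properties hold, so this is a valid tree decomposition of width max|bag| − 1 = 1, and hence tw(G) ≤ 1.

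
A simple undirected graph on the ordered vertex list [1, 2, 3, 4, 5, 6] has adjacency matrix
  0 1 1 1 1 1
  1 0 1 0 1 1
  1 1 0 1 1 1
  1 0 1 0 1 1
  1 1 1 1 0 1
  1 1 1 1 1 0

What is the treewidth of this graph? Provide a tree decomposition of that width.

The largest bag has 5 vertices, giving width 4; this decomposition certifies tw(G) ≤ 4. On the other hand G contains the 5-clique {1, 2, 3, 5, 6}. A clique must lie in a single bag of any decomposition, so no decomposition can have width below 4. Therefore the treewidth is 4.

Treewidth 4.
Bags: B1 = {1, 3, 4, 5, 6}  B2 = {1, 2, 3, 5, 6}
Tree: B1–B2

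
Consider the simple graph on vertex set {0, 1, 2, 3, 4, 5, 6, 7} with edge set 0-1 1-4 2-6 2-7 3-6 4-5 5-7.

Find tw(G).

1

A width-1 tree decomposition is:
Bags: B1 = {0, 1}  B2 = {1, 4}  B3 = {4, 5}  B4 = {5, 7}  B5 = {2, 7}  B6 = {2, 6}  B7 = {3, 6}
Tree: B1–B2, B2–B3, B3–B4, B4–B5, B5–B6, B6–B7
Every bag has size at most 2, so the width is 2 − 1 = 1 and tw(G) ≤ 1. Since G has at least one edge (e.g. 0–1), it is not an edgeless graph, so tw(G) ≥ 1. The upper and lower bounds meet at 1, so that is the treewidth.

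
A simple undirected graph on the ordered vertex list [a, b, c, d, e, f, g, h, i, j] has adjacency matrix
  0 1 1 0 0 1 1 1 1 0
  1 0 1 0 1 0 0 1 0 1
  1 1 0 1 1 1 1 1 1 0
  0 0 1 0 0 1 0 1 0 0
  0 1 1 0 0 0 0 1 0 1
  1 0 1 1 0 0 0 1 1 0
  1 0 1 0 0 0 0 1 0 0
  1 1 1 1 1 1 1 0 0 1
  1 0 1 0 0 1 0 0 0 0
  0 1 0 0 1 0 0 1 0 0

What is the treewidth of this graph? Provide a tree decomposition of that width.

Treewidth 3.
Bags: B1 = {a, c, f, h}  B2 = {a, c, g, h}  B3 = {a, b, c, h}  B4 = {c, d, f, h}  B5 = {b, c, e, h}  B6 = {a, c, f, i}  B7 = {b, e, h, j}
Tree: B1–B2, B2–B3, B1–B4, B3–B5, B1–B6, B5–B7

Each bag holds 4 vertices, so the decomposition has width 3, which upper-bounds the treewidth. For the lower bound, the 4 vertices {b, e, h, j} are pairwise adjacent, and any tree decomposition puts a clique entirely inside one bag — forcing width ≥ 3. Combining the bounds, tw(G) = 3.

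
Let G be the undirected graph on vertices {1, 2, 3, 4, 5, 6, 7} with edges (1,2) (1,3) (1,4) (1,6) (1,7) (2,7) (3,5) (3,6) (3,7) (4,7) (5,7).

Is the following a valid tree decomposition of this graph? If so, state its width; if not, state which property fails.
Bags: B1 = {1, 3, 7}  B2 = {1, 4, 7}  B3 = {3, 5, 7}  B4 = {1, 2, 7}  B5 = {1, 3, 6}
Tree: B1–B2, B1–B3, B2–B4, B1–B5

Yes; width 2.

Vertex coverage: the bags together contain {1, 2, 3, 4, 5, 6, 7}, the full vertex set. Edge coverage: each edge of G has both endpoints in at least one bag. Running intersection: for every vertex, the bags containing it form a connected subtree. All three properties hold, so this is a valid tree decomposition of width max|bag| − 1 = 2, and hence tw(G) ≤ 2.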